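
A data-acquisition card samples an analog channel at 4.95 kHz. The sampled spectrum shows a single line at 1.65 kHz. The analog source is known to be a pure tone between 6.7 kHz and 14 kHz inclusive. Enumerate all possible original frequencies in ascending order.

Frequencies that alias to 1.65 kHz are k·fs ± 1.65 kHz for integer k ≥ 0.
k=0: 1.65 kHz.
k=1: 3.3 kHz, 6.6 kHz.
k=2: 8.25 kHz, 11.55 kHz.
k=3: 13.2 kHz, 16.5 kHz.
k=4: 18.15 kHz, 21.45 kHz.
Within [6.7 kHz, 14 kHz]: 8.25 kHz, 11.55 kHz, 13.2 kHz.

8.25 kHz, 11.55 kHz, 13.2 kHz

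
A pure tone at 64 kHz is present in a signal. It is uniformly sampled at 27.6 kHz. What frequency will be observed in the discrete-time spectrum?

64 kHz mod fs = 8.8 kHz.
8.8 kHz ≤ fs/2 = 13.8 kHz, appears at 8.8 kHz.

8.8 kHz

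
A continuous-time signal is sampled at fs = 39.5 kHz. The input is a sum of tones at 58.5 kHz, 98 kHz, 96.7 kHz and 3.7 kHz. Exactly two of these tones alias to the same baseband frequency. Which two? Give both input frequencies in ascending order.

fs/2 = 19.75 kHz.
58.5 kHz mod fs = 19 kHz.
19 kHz ≤ fs/2 = 19.75 kHz, appears at 19 kHz.
98 kHz mod fs = 19 kHz.
19 kHz ≤ fs/2 = 19.75 kHz, appears at 19 kHz.
96.7 kHz mod fs = 17.7 kHz.
17.7 kHz ≤ fs/2 = 19.75 kHz, appears at 17.7 kHz.
3.7 kHz ≤ fs/2 = 19.75 kHz, passes unchanged.
58.5 kHz and 98 kHz both map to 19 kHz.

58.5 kHz, 98 kHz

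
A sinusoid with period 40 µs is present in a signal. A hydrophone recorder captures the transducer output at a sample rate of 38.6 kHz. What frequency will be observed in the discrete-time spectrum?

13.6 kHz

T = 40 µs → f = 1/T = 25 kHz.
25 kHz > fs/2 = 19.3 kHz, folds to fs − 25 kHz = 13.6 kHz.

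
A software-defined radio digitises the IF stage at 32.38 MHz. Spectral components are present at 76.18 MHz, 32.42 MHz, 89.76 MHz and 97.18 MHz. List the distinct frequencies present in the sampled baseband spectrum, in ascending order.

fs/2 = 16.19 MHz.
76.18 MHz mod fs = 11.42 MHz.
11.42 MHz ≤ fs/2 = 16.19 MHz, appears at 11.42 MHz.
32.42 MHz mod fs = 0.04 MHz.
0.04 MHz ≤ fs/2 = 16.19 MHz, appears at 0.04 MHz.
89.76 MHz mod fs = 25 MHz.
25 MHz > fs/2 = 16.19 MHz, folds to fs − 25 MHz = 7.38 MHz.
97.18 MHz mod fs = 0.04 MHz.
0.04 MHz ≤ fs/2 = 16.19 MHz, appears at 0.04 MHz.
Distinct values: {0.04 MHz, 7.38 MHz, 11.42 MHz}.

0.04 MHz, 7.38 MHz, 11.42 MHz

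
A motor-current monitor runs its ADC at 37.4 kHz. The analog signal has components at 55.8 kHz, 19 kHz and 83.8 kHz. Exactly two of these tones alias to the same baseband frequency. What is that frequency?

18.4 kHz

fs/2 = 18.7 kHz.
55.8 kHz mod fs = 18.4 kHz.
18.4 kHz ≤ fs/2 = 18.7 kHz, appears at 18.4 kHz.
19 kHz > fs/2 = 18.7 kHz, folds to fs − 19 kHz = 18.4 kHz.
83.8 kHz mod fs = 9 kHz.
9 kHz ≤ fs/2 = 18.7 kHz, appears at 9 kHz.
19 kHz and 55.8 kHz both map to 18.4 kHz.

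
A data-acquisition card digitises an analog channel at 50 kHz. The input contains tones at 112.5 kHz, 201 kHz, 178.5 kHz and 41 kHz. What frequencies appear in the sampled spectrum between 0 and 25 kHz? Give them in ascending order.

1 kHz, 9 kHz, 12.5 kHz, 21.5 kHz

fs/2 = 25 kHz.
112.5 kHz mod fs = 12.5 kHz.
12.5 kHz ≤ fs/2 = 25 kHz, appears at 12.5 kHz.
201 kHz mod fs = 1 kHz.
1 kHz ≤ fs/2 = 25 kHz, appears at 1 kHz.
178.5 kHz mod fs = 28.5 kHz.
28.5 kHz > fs/2 = 25 kHz, folds to fs − 28.5 kHz = 21.5 kHz.
41 kHz > fs/2 = 25 kHz, folds to fs − 41 kHz = 9 kHz.
Distinct values: {1 kHz, 9 kHz, 12.5 kHz, 21.5 kHz}.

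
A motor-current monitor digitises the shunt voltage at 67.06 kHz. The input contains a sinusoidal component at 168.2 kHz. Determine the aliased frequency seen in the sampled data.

32.98 kHz

168.2 kHz mod fs = 34.08 kHz.
34.08 kHz > fs/2 = 33.53 kHz, folds to fs − 34.08 kHz = 32.98 kHz.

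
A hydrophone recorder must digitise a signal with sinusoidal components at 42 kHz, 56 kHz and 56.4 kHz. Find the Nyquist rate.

112.8 kHz

Highest-frequency component: 56.4 kHz.
Nyquist rate = 2 × 56.4 kHz = 112.8 kHz.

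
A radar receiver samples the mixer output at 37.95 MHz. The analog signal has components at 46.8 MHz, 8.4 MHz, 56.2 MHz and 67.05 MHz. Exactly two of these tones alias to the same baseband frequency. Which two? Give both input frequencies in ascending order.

46.8 MHz, 67.05 MHz

fs/2 = 18.975 MHz.
46.8 MHz mod fs = 8.85 MHz.
8.85 MHz ≤ fs/2 = 18.975 MHz, appears at 8.85 MHz.
8.4 MHz ≤ fs/2 = 18.975 MHz, passes unchanged.
56.2 MHz mod fs = 18.25 MHz.
18.25 MHz ≤ fs/2 = 18.975 MHz, appears at 18.25 MHz.
67.05 MHz mod fs = 29.1 MHz.
29.1 MHz > fs/2 = 18.975 MHz, folds to fs − 29.1 MHz = 8.85 MHz.
46.8 MHz and 67.05 MHz both map to 8.85 MHz.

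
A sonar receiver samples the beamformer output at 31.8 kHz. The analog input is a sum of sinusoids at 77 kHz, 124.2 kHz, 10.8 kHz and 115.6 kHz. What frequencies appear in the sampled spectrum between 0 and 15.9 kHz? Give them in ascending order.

3 kHz, 10.8 kHz, 11.6 kHz, 13.4 kHz

fs/2 = 15.9 kHz.
77 kHz mod fs = 13.4 kHz.
13.4 kHz ≤ fs/2 = 15.9 kHz, appears at 13.4 kHz.
124.2 kHz mod fs = 28.8 kHz.
28.8 kHz > fs/2 = 15.9 kHz, folds to fs − 28.8 kHz = 3 kHz.
10.8 kHz ≤ fs/2 = 15.9 kHz, passes unchanged.
115.6 kHz mod fs = 20.2 kHz.
20.2 kHz > fs/2 = 15.9 kHz, folds to fs − 20.2 kHz = 11.6 kHz.
Distinct values: {3 kHz, 10.8 kHz, 11.6 kHz, 13.4 kHz}.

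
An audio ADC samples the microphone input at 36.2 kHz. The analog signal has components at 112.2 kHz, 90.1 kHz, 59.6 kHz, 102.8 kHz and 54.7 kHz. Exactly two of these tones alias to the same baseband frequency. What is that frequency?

fs/2 = 18.1 kHz.
112.2 kHz mod fs = 3.6 kHz.
3.6 kHz ≤ fs/2 = 18.1 kHz, appears at 3.6 kHz.
90.1 kHz mod fs = 17.7 kHz.
17.7 kHz ≤ fs/2 = 18.1 kHz, appears at 17.7 kHz.
59.6 kHz mod fs = 23.4 kHz.
23.4 kHz > fs/2 = 18.1 kHz, folds to fs − 23.4 kHz = 12.8 kHz.
102.8 kHz mod fs = 30.4 kHz.
30.4 kHz > fs/2 = 18.1 kHz, folds to fs − 30.4 kHz = 5.8 kHz.
54.7 kHz mod fs = 18.5 kHz.
18.5 kHz > fs/2 = 18.1 kHz, folds to fs − 18.5 kHz = 17.7 kHz.
54.7 kHz and 90.1 kHz both map to 17.7 kHz.

17.7 kHz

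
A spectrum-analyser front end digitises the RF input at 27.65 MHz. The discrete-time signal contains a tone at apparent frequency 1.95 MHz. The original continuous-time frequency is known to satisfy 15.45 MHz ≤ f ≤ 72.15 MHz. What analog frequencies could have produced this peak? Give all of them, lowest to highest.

Frequencies that alias to 1.95 MHz are k·fs ± 1.95 MHz for integer k ≥ 0.
k=0: 1.95 MHz.
k=1: 25.7 MHz, 29.6 MHz.
k=2: 53.35 MHz, 57.25 MHz.
k=3: 81 MHz, 84.9 MHz.
Within [15.45 MHz, 72.15 MHz]: 25.7 MHz, 29.6 MHz, 53.35 MHz, 57.25 MHz.

25.7 MHz, 29.6 MHz, 53.35 MHz, 57.25 MHz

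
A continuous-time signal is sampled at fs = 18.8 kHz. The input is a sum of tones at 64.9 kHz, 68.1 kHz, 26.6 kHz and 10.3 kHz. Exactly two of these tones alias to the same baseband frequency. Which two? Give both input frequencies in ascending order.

fs/2 = 9.4 kHz.
64.9 kHz mod fs = 8.5 kHz.
8.5 kHz ≤ fs/2 = 9.4 kHz, appears at 8.5 kHz.
68.1 kHz mod fs = 11.7 kHz.
11.7 kHz > fs/2 = 9.4 kHz, folds to fs − 11.7 kHz = 7.1 kHz.
26.6 kHz mod fs = 7.8 kHz.
7.8 kHz ≤ fs/2 = 9.4 kHz, appears at 7.8 kHz.
10.3 kHz > fs/2 = 9.4 kHz, folds to fs − 10.3 kHz = 8.5 kHz.
10.3 kHz and 64.9 kHz both map to 8.5 kHz.

10.3 kHz, 64.9 kHz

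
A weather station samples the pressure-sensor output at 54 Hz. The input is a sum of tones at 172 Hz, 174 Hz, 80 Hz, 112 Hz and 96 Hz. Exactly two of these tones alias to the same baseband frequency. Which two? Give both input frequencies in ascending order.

96 Hz, 174 Hz

fs/2 = 27 Hz.
172 Hz mod fs = 10 Hz.
10 Hz ≤ fs/2 = 27 Hz, appears at 10 Hz.
174 Hz mod fs = 12 Hz.
12 Hz ≤ fs/2 = 27 Hz, appears at 12 Hz.
80 Hz mod fs = 26 Hz.
26 Hz ≤ fs/2 = 27 Hz, appears at 26 Hz.
112 Hz mod fs = 4 Hz.
4 Hz ≤ fs/2 = 27 Hz, appears at 4 Hz.
96 Hz mod fs = 42 Hz.
42 Hz > fs/2 = 27 Hz, folds to fs − 42 Hz = 12 Hz.
96 Hz and 174 Hz both map to 12 Hz.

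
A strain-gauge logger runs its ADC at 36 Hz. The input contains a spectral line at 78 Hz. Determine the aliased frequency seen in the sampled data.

6 Hz

78 Hz mod fs = 6 Hz.
6 Hz ≤ fs/2 = 18 Hz, appears at 6 Hz.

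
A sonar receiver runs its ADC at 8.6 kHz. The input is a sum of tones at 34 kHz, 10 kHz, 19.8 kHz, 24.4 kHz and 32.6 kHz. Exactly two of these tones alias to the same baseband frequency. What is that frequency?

1.4 kHz

fs/2 = 4.3 kHz.
34 kHz mod fs = 8.2 kHz.
8.2 kHz > fs/2 = 4.3 kHz, folds to fs − 8.2 kHz = 0.4 kHz.
10 kHz mod fs = 1.4 kHz.
1.4 kHz ≤ fs/2 = 4.3 kHz, appears at 1.4 kHz.
19.8 kHz mod fs = 2.6 kHz.
2.6 kHz ≤ fs/2 = 4.3 kHz, appears at 2.6 kHz.
24.4 kHz mod fs = 7.2 kHz.
7.2 kHz > fs/2 = 4.3 kHz, folds to fs − 7.2 kHz = 1.4 kHz.
32.6 kHz mod fs = 6.8 kHz.
6.8 kHz > fs/2 = 4.3 kHz, folds to fs − 6.8 kHz = 1.8 kHz.
10 kHz and 24.4 kHz both map to 1.4 kHz.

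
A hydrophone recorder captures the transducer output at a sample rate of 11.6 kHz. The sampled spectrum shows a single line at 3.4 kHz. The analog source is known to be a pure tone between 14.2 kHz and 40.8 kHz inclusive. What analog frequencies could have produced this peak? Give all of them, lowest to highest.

15 kHz, 19.8 kHz, 26.6 kHz, 31.4 kHz, 38.2 kHz

Frequencies that alias to 3.4 kHz are k·fs ± 3.4 kHz for integer k ≥ 0.
k=0: 3.4 kHz.
k=1: 8.2 kHz, 15 kHz.
k=2: 19.8 kHz, 26.6 kHz.
k=3: 31.4 kHz, 38.2 kHz.
k=4: 43 kHz, 49.8 kHz.
Within [14.2 kHz, 40.8 kHz]: 15 kHz, 19.8 kHz, 26.6 kHz, 31.4 kHz, 38.2 kHz.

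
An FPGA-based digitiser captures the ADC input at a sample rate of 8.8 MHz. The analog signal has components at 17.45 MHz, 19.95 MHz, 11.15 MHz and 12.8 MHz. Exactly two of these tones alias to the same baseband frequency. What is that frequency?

2.35 MHz

fs/2 = 4.4 MHz.
17.45 MHz mod fs = 8.65 MHz.
8.65 MHz > fs/2 = 4.4 MHz, folds to fs − 8.65 MHz = 0.15 MHz.
19.95 MHz mod fs = 2.35 MHz.
2.35 MHz ≤ fs/2 = 4.4 MHz, appears at 2.35 MHz.
11.15 MHz mod fs = 2.35 MHz.
2.35 MHz ≤ fs/2 = 4.4 MHz, appears at 2.35 MHz.
12.8 MHz mod fs = 4 MHz.
4 MHz ≤ fs/2 = 4.4 MHz, appears at 4 MHz.
11.15 MHz and 19.95 MHz both map to 2.35 MHz.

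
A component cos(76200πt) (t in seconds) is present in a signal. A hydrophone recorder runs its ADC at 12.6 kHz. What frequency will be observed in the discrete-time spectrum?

0.3 kHz

ω = 76200π rad/s → f = ω/(2π) = 38100 Hz = 38.1 kHz.
38.1 kHz mod fs = 0.3 kHz.
0.3 kHz ≤ fs/2 = 6.3 kHz, appears at 0.3 kHz.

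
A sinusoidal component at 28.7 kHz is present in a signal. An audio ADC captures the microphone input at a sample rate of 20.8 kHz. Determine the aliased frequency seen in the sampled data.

28.7 kHz mod fs = 7.9 kHz.
7.9 kHz ≤ fs/2 = 10.4 kHz, appears at 7.9 kHz.

7.9 kHz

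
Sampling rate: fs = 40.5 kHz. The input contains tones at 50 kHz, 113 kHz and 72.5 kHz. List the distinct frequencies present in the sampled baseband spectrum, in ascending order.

fs/2 = 20.25 kHz.
50 kHz mod fs = 9.5 kHz.
9.5 kHz ≤ fs/2 = 20.25 kHz, appears at 9.5 kHz.
113 kHz mod fs = 32 kHz.
32 kHz > fs/2 = 20.25 kHz, folds to fs − 32 kHz = 8.5 kHz.
72.5 kHz mod fs = 32 kHz.
32 kHz > fs/2 = 20.25 kHz, folds to fs − 32 kHz = 8.5 kHz.
Distinct values: {8.5 kHz, 9.5 kHz}.

8.5 kHz, 9.5 kHz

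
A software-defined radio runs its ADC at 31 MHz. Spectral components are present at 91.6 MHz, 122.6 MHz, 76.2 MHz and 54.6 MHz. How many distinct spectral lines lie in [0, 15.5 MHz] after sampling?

fs/2 = 15.5 MHz.
91.6 MHz mod fs = 29.6 MHz.
29.6 MHz > fs/2 = 15.5 MHz, folds to fs − 29.6 MHz = 1.4 MHz.
122.6 MHz mod fs = 29.6 MHz.
29.6 MHz > fs/2 = 15.5 MHz, folds to fs − 29.6 MHz = 1.4 MHz.
76.2 MHz mod fs = 14.2 MHz.
14.2 MHz ≤ fs/2 = 15.5 MHz, appears at 14.2 MHz.
54.6 MHz mod fs = 23.6 MHz.
23.6 MHz > fs/2 = 15.5 MHz, folds to fs − 23.6 MHz = 7.4 MHz.
Distinct values: {1.4 MHz, 7.4 MHz, 14.2 MHz} → 3.

3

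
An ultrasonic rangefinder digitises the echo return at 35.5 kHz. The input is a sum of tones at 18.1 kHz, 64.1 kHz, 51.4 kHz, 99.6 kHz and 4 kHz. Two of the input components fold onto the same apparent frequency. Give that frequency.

6.9 kHz

fs/2 = 17.75 kHz.
18.1 kHz > fs/2 = 17.75 kHz, folds to fs − 18.1 kHz = 17.4 kHz.
64.1 kHz mod fs = 28.6 kHz.
28.6 kHz > fs/2 = 17.75 kHz, folds to fs − 28.6 kHz = 6.9 kHz.
51.4 kHz mod fs = 15.9 kHz.
15.9 kHz ≤ fs/2 = 17.75 kHz, appears at 15.9 kHz.
99.6 kHz mod fs = 28.6 kHz.
28.6 kHz > fs/2 = 17.75 kHz, folds to fs − 28.6 kHz = 6.9 kHz.
4 kHz ≤ fs/2 = 17.75 kHz, passes unchanged.
64.1 kHz and 99.6 kHz both map to 6.9 kHz.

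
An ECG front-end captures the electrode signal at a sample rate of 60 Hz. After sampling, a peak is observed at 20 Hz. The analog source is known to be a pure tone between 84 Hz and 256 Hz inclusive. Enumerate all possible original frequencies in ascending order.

Frequencies that alias to 20 Hz are k·fs ± 20 Hz for integer k ≥ 0.
k=0: 20 Hz.
k=1: 40 Hz, 80 Hz.
k=2: 100 Hz, 140 Hz.
k=3: 160 Hz, 200 Hz.
k=4: 220 Hz, 260 Hz.
k=5: 280 Hz, 320 Hz.
Within [84 Hz, 256 Hz]: 100 Hz, 140 Hz, 160 Hz, 200 Hz, 220 Hz.

100 Hz, 140 Hz, 160 Hz, 200 Hz, 220 Hz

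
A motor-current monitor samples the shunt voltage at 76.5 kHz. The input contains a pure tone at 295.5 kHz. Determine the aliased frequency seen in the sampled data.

295.5 kHz mod fs = 66 kHz.
66 kHz > fs/2 = 38.25 kHz, folds to fs − 66 kHz = 10.5 kHz.

10.5 kHz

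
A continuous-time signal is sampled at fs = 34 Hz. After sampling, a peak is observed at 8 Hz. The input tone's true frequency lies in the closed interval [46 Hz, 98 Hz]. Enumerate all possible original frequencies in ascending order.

60 Hz, 76 Hz, 94 Hz

Frequencies that alias to 8 Hz are k·fs ± 8 Hz for integer k ≥ 0.
k=0: 8 Hz.
k=1: 26 Hz, 42 Hz.
k=2: 60 Hz, 76 Hz.
k=3: 94 Hz, 110 Hz.
k=4: 128 Hz, 144 Hz.
Within [46 Hz, 98 Hz]: 60 Hz, 76 Hz, 94 Hz.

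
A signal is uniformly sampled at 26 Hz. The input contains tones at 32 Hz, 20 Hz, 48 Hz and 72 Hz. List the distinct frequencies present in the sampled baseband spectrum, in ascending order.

4 Hz, 6 Hz

fs/2 = 13 Hz.
32 Hz mod fs = 6 Hz.
6 Hz ≤ fs/2 = 13 Hz, appears at 6 Hz.
20 Hz > fs/2 = 13 Hz, folds to fs − 20 Hz = 6 Hz.
48 Hz mod fs = 22 Hz.
22 Hz > fs/2 = 13 Hz, folds to fs − 22 Hz = 4 Hz.
72 Hz mod fs = 20 Hz.
20 Hz > fs/2 = 13 Hz, folds to fs − 20 Hz = 6 Hz.
Distinct values: {4 Hz, 6 Hz}.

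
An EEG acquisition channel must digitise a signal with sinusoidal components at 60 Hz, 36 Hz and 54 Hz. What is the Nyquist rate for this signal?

Highest-frequency component: 60 Hz.
Nyquist rate = 2 × 60 Hz = 120 Hz.

120 Hz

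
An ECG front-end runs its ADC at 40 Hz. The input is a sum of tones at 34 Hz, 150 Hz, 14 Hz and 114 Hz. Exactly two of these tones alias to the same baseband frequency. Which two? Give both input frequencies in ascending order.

fs/2 = 20 Hz.
34 Hz > fs/2 = 20 Hz, folds to fs − 34 Hz = 6 Hz.
150 Hz mod fs = 30 Hz.
30 Hz > fs/2 = 20 Hz, folds to fs − 30 Hz = 10 Hz.
14 Hz ≤ fs/2 = 20 Hz, passes unchanged.
114 Hz mod fs = 34 Hz.
34 Hz > fs/2 = 20 Hz, folds to fs − 34 Hz = 6 Hz.
34 Hz and 114 Hz both map to 6 Hz.

34 Hz, 114 Hz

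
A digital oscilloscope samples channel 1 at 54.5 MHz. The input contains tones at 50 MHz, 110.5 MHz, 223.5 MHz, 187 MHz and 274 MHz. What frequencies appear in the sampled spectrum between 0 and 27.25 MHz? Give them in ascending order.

fs/2 = 27.25 MHz.
50 MHz > fs/2 = 27.25 MHz, folds to fs − 50 MHz = 4.5 MHz.
110.5 MHz mod fs = 1.5 MHz.
1.5 MHz ≤ fs/2 = 27.25 MHz, appears at 1.5 MHz.
223.5 MHz mod fs = 5.5 MHz.
5.5 MHz ≤ fs/2 = 27.25 MHz, appears at 5.5 MHz.
187 MHz mod fs = 23.5 MHz.
23.5 MHz ≤ fs/2 = 27.25 MHz, appears at 23.5 MHz.
274 MHz mod fs = 1.5 MHz.
1.5 MHz ≤ fs/2 = 27.25 MHz, appears at 1.5 MHz.
Distinct values: {1.5 MHz, 4.5 MHz, 5.5 MHz, 23.5 MHz}.

1.5 MHz, 4.5 MHz, 5.5 MHz, 23.5 MHz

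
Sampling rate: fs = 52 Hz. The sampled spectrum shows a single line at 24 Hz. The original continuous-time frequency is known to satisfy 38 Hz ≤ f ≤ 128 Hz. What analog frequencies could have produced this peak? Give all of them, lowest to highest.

Frequencies that alias to 24 Hz are k·fs ± 24 Hz for integer k ≥ 0.
k=0: 24 Hz.
k=1: 28 Hz, 76 Hz.
k=2: 80 Hz, 128 Hz.
k=3: 132 Hz, 180 Hz.
Within [38 Hz, 128 Hz]: 76 Hz, 80 Hz, 128 Hz.

76 Hz, 80 Hz, 128 Hz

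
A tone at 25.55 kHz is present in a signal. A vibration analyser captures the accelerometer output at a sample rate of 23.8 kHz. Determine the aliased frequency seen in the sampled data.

1.75 kHz

25.55 kHz mod fs = 1.75 kHz.
1.75 kHz ≤ fs/2 = 11.9 kHz, appears at 1.75 kHz.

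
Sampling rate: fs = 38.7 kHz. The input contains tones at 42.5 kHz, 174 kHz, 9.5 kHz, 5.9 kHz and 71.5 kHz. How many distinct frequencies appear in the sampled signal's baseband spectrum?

4

fs/2 = 19.35 kHz.
42.5 kHz mod fs = 3.8 kHz.
3.8 kHz ≤ fs/2 = 19.35 kHz, appears at 3.8 kHz.
174 kHz mod fs = 19.2 kHz.
19.2 kHz ≤ fs/2 = 19.35 kHz, appears at 19.2 kHz.
9.5 kHz ≤ fs/2 = 19.35 kHz, passes unchanged.
5.9 kHz ≤ fs/2 = 19.35 kHz, passes unchanged.
71.5 kHz mod fs = 32.8 kHz.
32.8 kHz > fs/2 = 19.35 kHz, folds to fs − 32.8 kHz = 5.9 kHz.
Distinct values: {3.8 kHz, 5.9 kHz, 9.5 kHz, 19.2 kHz} → 4.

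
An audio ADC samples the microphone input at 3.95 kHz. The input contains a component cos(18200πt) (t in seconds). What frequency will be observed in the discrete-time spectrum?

1.2 kHz

ω = 18200π rad/s → f = ω/(2π) = 9100 Hz = 9.1 kHz.
9.1 kHz mod fs = 1.2 kHz.
1.2 kHz ≤ fs/2 = 1.975 kHz, appears at 1.2 kHz.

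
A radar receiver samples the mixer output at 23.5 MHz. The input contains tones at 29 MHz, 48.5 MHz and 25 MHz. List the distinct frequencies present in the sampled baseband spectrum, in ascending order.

fs/2 = 11.75 MHz.
29 MHz mod fs = 5.5 MHz.
5.5 MHz ≤ fs/2 = 11.75 MHz, appears at 5.5 MHz.
48.5 MHz mod fs = 1.5 MHz.
1.5 MHz ≤ fs/2 = 11.75 MHz, appears at 1.5 MHz.
25 MHz mod fs = 1.5 MHz.
1.5 MHz ≤ fs/2 = 11.75 MHz, appears at 1.5 MHz.
Distinct values: {1.5 MHz, 5.5 MHz}.

1.5 MHz, 5.5 MHz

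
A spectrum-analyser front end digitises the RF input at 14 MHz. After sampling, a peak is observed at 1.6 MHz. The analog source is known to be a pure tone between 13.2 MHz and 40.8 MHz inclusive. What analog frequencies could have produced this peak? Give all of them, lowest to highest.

15.6 MHz, 26.4 MHz, 29.6 MHz, 40.4 MHz

Frequencies that alias to 1.6 MHz are k·fs ± 1.6 MHz for integer k ≥ 0.
k=0: 1.6 MHz.
k=1: 12.4 MHz, 15.6 MHz.
k=2: 26.4 MHz, 29.6 MHz.
k=3: 40.4 MHz, 43.6 MHz.
k=4: 54.4 MHz, 57.6 MHz.
Within [13.2 MHz, 40.8 MHz]: 15.6 MHz, 26.4 MHz, 29.6 MHz, 40.4 MHz.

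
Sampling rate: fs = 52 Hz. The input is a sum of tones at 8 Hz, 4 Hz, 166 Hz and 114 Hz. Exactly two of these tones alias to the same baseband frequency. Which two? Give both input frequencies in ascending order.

114 Hz, 166 Hz

fs/2 = 26 Hz.
8 Hz ≤ fs/2 = 26 Hz, passes unchanged.
4 Hz ≤ fs/2 = 26 Hz, passes unchanged.
166 Hz mod fs = 10 Hz.
10 Hz ≤ fs/2 = 26 Hz, appears at 10 Hz.
114 Hz mod fs = 10 Hz.
10 Hz ≤ fs/2 = 26 Hz, appears at 10 Hz.
114 Hz and 166 Hz both map to 10 Hz.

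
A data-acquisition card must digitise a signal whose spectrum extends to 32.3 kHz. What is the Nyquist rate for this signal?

64.6 kHz

Nyquist rate = 2 × 32.3 kHz = 64.6 kHz.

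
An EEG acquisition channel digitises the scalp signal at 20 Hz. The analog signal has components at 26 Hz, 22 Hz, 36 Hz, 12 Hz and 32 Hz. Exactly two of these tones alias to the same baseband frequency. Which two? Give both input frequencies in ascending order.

12 Hz, 32 Hz

fs/2 = 10 Hz.
26 Hz mod fs = 6 Hz.
6 Hz ≤ fs/2 = 10 Hz, appears at 6 Hz.
22 Hz mod fs = 2 Hz.
2 Hz ≤ fs/2 = 10 Hz, appears at 2 Hz.
36 Hz mod fs = 16 Hz.
16 Hz > fs/2 = 10 Hz, folds to fs − 16 Hz = 4 Hz.
12 Hz > fs/2 = 10 Hz, folds to fs − 12 Hz = 8 Hz.
32 Hz mod fs = 12 Hz.
12 Hz > fs/2 = 10 Hz, folds to fs − 12 Hz = 8 Hz.
12 Hz and 32 Hz both map to 8 Hz.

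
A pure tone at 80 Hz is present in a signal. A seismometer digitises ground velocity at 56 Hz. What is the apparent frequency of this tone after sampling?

80 Hz mod fs = 24 Hz.
24 Hz ≤ fs/2 = 28 Hz, appears at 24 Hz.

24 Hz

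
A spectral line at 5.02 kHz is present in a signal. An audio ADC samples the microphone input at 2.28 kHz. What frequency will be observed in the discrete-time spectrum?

5.02 kHz mod fs = 0.46 kHz.
0.46 kHz ≤ fs/2 = 1.14 kHz, appears at 0.46 kHz.

0.46 kHz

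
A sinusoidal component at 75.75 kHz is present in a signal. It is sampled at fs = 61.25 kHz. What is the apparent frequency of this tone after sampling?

14.5 kHz

75.75 kHz mod fs = 14.5 kHz.
14.5 kHz ≤ fs/2 = 30.625 kHz, appears at 14.5 kHz.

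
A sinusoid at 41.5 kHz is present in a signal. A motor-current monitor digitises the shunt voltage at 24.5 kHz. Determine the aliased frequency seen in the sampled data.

41.5 kHz mod fs = 17 kHz.
17 kHz > fs/2 = 12.25 kHz, folds to fs − 17 kHz = 7.5 kHz.

7.5 kHz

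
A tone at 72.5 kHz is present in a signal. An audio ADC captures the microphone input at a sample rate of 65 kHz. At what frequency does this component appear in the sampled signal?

7.5 kHz

72.5 kHz mod fs = 7.5 kHz.
7.5 kHz ≤ fs/2 = 32.5 kHz, appears at 7.5 kHz.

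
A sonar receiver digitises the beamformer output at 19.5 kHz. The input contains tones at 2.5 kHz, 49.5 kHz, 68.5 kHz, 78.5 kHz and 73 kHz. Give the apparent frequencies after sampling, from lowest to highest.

fs/2 = 9.75 kHz.
2.5 kHz ≤ fs/2 = 9.75 kHz, passes unchanged.
49.5 kHz mod fs = 10.5 kHz.
10.5 kHz > fs/2 = 9.75 kHz, folds to fs − 10.5 kHz = 9 kHz.
68.5 kHz mod fs = 10 kHz.
10 kHz > fs/2 = 9.75 kHz, folds to fs − 10 kHz = 9.5 kHz.
78.5 kHz mod fs = 0.5 kHz.
0.5 kHz ≤ fs/2 = 9.75 kHz, appears at 0.5 kHz.
73 kHz mod fs = 14.5 kHz.
14.5 kHz > fs/2 = 9.75 kHz, folds to fs − 14.5 kHz = 5 kHz.
Distinct values: {0.5 kHz, 2.5 kHz, 5 kHz, 9 kHz, 9.5 kHz}.

0.5 kHz, 2.5 kHz, 5 kHz, 9 kHz, 9.5 kHz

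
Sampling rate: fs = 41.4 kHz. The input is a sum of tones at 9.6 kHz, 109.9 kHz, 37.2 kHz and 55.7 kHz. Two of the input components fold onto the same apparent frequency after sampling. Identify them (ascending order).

55.7 kHz, 109.9 kHz

fs/2 = 20.7 kHz.
9.6 kHz ≤ fs/2 = 20.7 kHz, passes unchanged.
109.9 kHz mod fs = 27.1 kHz.
27.1 kHz > fs/2 = 20.7 kHz, folds to fs − 27.1 kHz = 14.3 kHz.
37.2 kHz > fs/2 = 20.7 kHz, folds to fs − 37.2 kHz = 4.2 kHz.
55.7 kHz mod fs = 14.3 kHz.
14.3 kHz ≤ fs/2 = 20.7 kHz, appears at 14.3 kHz.
55.7 kHz and 109.9 kHz both map to 14.3 kHz.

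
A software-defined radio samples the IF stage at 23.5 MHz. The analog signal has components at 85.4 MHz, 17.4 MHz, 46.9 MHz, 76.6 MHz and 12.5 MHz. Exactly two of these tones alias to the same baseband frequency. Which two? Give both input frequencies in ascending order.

17.4 MHz, 76.6 MHz

fs/2 = 11.75 MHz.
85.4 MHz mod fs = 14.9 MHz.
14.9 MHz > fs/2 = 11.75 MHz, folds to fs − 14.9 MHz = 8.6 MHz.
17.4 MHz > fs/2 = 11.75 MHz, folds to fs − 17.4 MHz = 6.1 MHz.
46.9 MHz mod fs = 23.4 MHz.
23.4 MHz > fs/2 = 11.75 MHz, folds to fs − 23.4 MHz = 0.1 MHz.
76.6 MHz mod fs = 6.1 MHz.
6.1 MHz ≤ fs/2 = 11.75 MHz, appears at 6.1 MHz.
12.5 MHz > fs/2 = 11.75 MHz, folds to fs − 12.5 MHz = 11 MHz.
17.4 MHz and 76.6 MHz both map to 6.1 MHz.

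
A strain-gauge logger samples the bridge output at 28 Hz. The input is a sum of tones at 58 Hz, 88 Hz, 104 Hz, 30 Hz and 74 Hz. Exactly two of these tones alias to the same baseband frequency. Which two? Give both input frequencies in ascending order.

30 Hz, 58 Hz

fs/2 = 14 Hz.
58 Hz mod fs = 2 Hz.
2 Hz ≤ fs/2 = 14 Hz, appears at 2 Hz.
88 Hz mod fs = 4 Hz.
4 Hz ≤ fs/2 = 14 Hz, appears at 4 Hz.
104 Hz mod fs = 20 Hz.
20 Hz > fs/2 = 14 Hz, folds to fs − 20 Hz = 8 Hz.
30 Hz mod fs = 2 Hz.
2 Hz ≤ fs/2 = 14 Hz, appears at 2 Hz.
74 Hz mod fs = 18 Hz.
18 Hz > fs/2 = 14 Hz, folds to fs − 18 Hz = 10 Hz.
30 Hz and 58 Hz both map to 2 Hz.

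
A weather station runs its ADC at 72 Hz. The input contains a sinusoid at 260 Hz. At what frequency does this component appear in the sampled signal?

260 Hz mod fs = 44 Hz.
44 Hz > fs/2 = 36 Hz, folds to fs − 44 Hz = 28 Hz.

28 Hz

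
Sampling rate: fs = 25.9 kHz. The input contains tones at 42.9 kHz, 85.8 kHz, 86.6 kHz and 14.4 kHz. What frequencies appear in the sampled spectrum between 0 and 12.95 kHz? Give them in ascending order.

fs/2 = 12.95 kHz.
42.9 kHz mod fs = 17 kHz.
17 kHz > fs/2 = 12.95 kHz, folds to fs − 17 kHz = 8.9 kHz.
85.8 kHz mod fs = 8.1 kHz.
8.1 kHz ≤ fs/2 = 12.95 kHz, appears at 8.1 kHz.
86.6 kHz mod fs = 8.9 kHz.
8.9 kHz ≤ fs/2 = 12.95 kHz, appears at 8.9 kHz.
14.4 kHz > fs/2 = 12.95 kHz, folds to fs − 14.4 kHz = 11.5 kHz.
Distinct values: {8.1 kHz, 8.9 kHz, 11.5 kHz}.

8.1 kHz, 8.9 kHz, 11.5 kHz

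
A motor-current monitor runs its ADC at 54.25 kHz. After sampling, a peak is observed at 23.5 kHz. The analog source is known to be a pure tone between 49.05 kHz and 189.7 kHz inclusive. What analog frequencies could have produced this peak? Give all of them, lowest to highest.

77.75 kHz, 85 kHz, 132 kHz, 139.25 kHz, 186.25 kHz

Frequencies that alias to 23.5 kHz are k·fs ± 23.5 kHz for integer k ≥ 0.
k=0: 23.5 kHz.
k=1: 30.75 kHz, 77.75 kHz.
k=2: 85 kHz, 132 kHz.
k=3: 139.25 kHz, 186.25 kHz.
k=4: 193.5 kHz, 240.5 kHz.
Within [49.05 kHz, 189.7 kHz]: 77.75 kHz, 85 kHz, 132 kHz, 139.25 kHz, 186.25 kHz.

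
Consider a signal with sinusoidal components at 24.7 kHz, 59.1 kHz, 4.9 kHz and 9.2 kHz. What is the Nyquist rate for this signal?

Highest-frequency component: 59.1 kHz.
Nyquist rate = 2 × 59.1 kHz = 118.2 kHz.

118.2 kHz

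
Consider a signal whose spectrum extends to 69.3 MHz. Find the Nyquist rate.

138.6 MHz

Nyquist rate = 2 × 69.3 MHz = 138.6 MHz.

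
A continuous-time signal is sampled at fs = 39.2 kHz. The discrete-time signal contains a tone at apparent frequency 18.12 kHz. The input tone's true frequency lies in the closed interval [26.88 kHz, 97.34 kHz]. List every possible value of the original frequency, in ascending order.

Frequencies that alias to 18.12 kHz are k·fs ± 18.12 kHz for integer k ≥ 0.
k=0: 18.12 kHz.
k=1: 21.08 kHz, 57.32 kHz.
k=2: 60.28 kHz, 96.52 kHz.
k=3: 99.48 kHz, 135.72 kHz.
Within [26.88 kHz, 97.34 kHz]: 57.32 kHz, 60.28 kHz, 96.52 kHz.

57.32 kHz, 60.28 kHz, 96.52 kHz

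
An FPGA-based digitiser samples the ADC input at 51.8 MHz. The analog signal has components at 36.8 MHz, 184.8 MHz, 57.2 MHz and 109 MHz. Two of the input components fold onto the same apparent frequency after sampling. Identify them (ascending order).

57.2 MHz, 109 MHz

fs/2 = 25.9 MHz.
36.8 MHz > fs/2 = 25.9 MHz, folds to fs − 36.8 MHz = 15 MHz.
184.8 MHz mod fs = 29.4 MHz.
29.4 MHz > fs/2 = 25.9 MHz, folds to fs − 29.4 MHz = 22.4 MHz.
57.2 MHz mod fs = 5.4 MHz.
5.4 MHz ≤ fs/2 = 25.9 MHz, appears at 5.4 MHz.
109 MHz mod fs = 5.4 MHz.
5.4 MHz ≤ fs/2 = 25.9 MHz, appears at 5.4 MHz.
57.2 MHz and 109 MHz both map to 5.4 MHz.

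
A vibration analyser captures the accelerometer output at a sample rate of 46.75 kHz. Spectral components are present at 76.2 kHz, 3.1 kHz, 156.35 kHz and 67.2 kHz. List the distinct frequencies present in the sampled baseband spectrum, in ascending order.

3.1 kHz, 16.1 kHz, 17.3 kHz, 20.45 kHz

fs/2 = 23.375 kHz.
76.2 kHz mod fs = 29.45 kHz.
29.45 kHz > fs/2 = 23.375 kHz, folds to fs − 29.45 kHz = 17.3 kHz.
3.1 kHz ≤ fs/2 = 23.375 kHz, passes unchanged.
156.35 kHz mod fs = 16.1 kHz.
16.1 kHz ≤ fs/2 = 23.375 kHz, appears at 16.1 kHz.
67.2 kHz mod fs = 20.45 kHz.
20.45 kHz ≤ fs/2 = 23.375 kHz, appears at 20.45 kHz.
Distinct values: {3.1 kHz, 16.1 kHz, 17.3 kHz, 20.45 kHz}.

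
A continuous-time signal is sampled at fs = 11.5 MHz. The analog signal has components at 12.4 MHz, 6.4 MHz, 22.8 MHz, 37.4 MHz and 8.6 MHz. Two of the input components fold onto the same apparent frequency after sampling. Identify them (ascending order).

fs/2 = 5.75 MHz.
12.4 MHz mod fs = 0.9 MHz.
0.9 MHz ≤ fs/2 = 5.75 MHz, appears at 0.9 MHz.
6.4 MHz > fs/2 = 5.75 MHz, folds to fs − 6.4 MHz = 5.1 MHz.
22.8 MHz mod fs = 11.3 MHz.
11.3 MHz > fs/2 = 5.75 MHz, folds to fs − 11.3 MHz = 0.2 MHz.
37.4 MHz mod fs = 2.9 MHz.
2.9 MHz ≤ fs/2 = 5.75 MHz, appears at 2.9 MHz.
8.6 MHz > fs/2 = 5.75 MHz, folds to fs − 8.6 MHz = 2.9 MHz.
8.6 MHz and 37.4 MHz both map to 2.9 MHz.

8.6 MHz, 37.4 MHz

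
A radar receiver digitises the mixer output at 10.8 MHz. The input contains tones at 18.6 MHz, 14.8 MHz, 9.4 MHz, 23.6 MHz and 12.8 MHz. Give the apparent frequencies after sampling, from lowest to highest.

fs/2 = 5.4 MHz.
18.6 MHz mod fs = 7.8 MHz.
7.8 MHz > fs/2 = 5.4 MHz, folds to fs − 7.8 MHz = 3 MHz.
14.8 MHz mod fs = 4 MHz.
4 MHz ≤ fs/2 = 5.4 MHz, appears at 4 MHz.
9.4 MHz > fs/2 = 5.4 MHz, folds to fs − 9.4 MHz = 1.4 MHz.
23.6 MHz mod fs = 2 MHz.
2 MHz ≤ fs/2 = 5.4 MHz, appears at 2 MHz.
12.8 MHz mod fs = 2 MHz.
2 MHz ≤ fs/2 = 5.4 MHz, appears at 2 MHz.
Distinct values: {1.4 MHz, 2 MHz, 3 MHz, 4 MHz}.

1.4 MHz, 2 MHz, 3 MHz, 4 MHz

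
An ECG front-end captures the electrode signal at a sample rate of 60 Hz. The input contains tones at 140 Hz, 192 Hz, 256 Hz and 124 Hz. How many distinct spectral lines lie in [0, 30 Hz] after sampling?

fs/2 = 30 Hz.
140 Hz mod fs = 20 Hz.
20 Hz ≤ fs/2 = 30 Hz, appears at 20 Hz.
192 Hz mod fs = 12 Hz.
12 Hz ≤ fs/2 = 30 Hz, appears at 12 Hz.
256 Hz mod fs = 16 Hz.
16 Hz ≤ fs/2 = 30 Hz, appears at 16 Hz.
124 Hz mod fs = 4 Hz.
4 Hz ≤ fs/2 = 30 Hz, appears at 4 Hz.
Distinct values: {4 Hz, 12 Hz, 16 Hz, 20 Hz} → 4.

4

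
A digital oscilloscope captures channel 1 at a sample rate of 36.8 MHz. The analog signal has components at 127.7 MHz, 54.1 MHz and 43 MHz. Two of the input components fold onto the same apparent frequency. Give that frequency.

fs/2 = 18.4 MHz.
127.7 MHz mod fs = 17.3 MHz.
17.3 MHz ≤ fs/2 = 18.4 MHz, appears at 17.3 MHz.
54.1 MHz mod fs = 17.3 MHz.
17.3 MHz ≤ fs/2 = 18.4 MHz, appears at 17.3 MHz.
43 MHz mod fs = 6.2 MHz.
6.2 MHz ≤ fs/2 = 18.4 MHz, appears at 6.2 MHz.
54.1 MHz and 127.7 MHz both map to 17.3 MHz.

17.3 MHz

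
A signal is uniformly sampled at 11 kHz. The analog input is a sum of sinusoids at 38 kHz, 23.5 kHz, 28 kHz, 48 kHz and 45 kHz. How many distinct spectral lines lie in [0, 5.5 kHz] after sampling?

fs/2 = 5.5 kHz.
38 kHz mod fs = 5 kHz.
5 kHz ≤ fs/2 = 5.5 kHz, appears at 5 kHz.
23.5 kHz mod fs = 1.5 kHz.
1.5 kHz ≤ fs/2 = 5.5 kHz, appears at 1.5 kHz.
28 kHz mod fs = 6 kHz.
6 kHz > fs/2 = 5.5 kHz, folds to fs − 6 kHz = 5 kHz.
48 kHz mod fs = 4 kHz.
4 kHz ≤ fs/2 = 5.5 kHz, appears at 4 kHz.
45 kHz mod fs = 1 kHz.
1 kHz ≤ fs/2 = 5.5 kHz, appears at 1 kHz.
Distinct values: {1 kHz, 1.5 kHz, 4 kHz, 5 kHz} → 4.

4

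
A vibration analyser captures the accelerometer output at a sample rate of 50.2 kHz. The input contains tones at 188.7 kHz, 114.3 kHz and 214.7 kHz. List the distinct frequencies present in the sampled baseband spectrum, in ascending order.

12.1 kHz, 13.9 kHz

fs/2 = 25.1 kHz.
188.7 kHz mod fs = 38.1 kHz.
38.1 kHz > fs/2 = 25.1 kHz, folds to fs − 38.1 kHz = 12.1 kHz.
114.3 kHz mod fs = 13.9 kHz.
13.9 kHz ≤ fs/2 = 25.1 kHz, appears at 13.9 kHz.
214.7 kHz mod fs = 13.9 kHz.
13.9 kHz ≤ fs/2 = 25.1 kHz, appears at 13.9 kHz.
Distinct values: {12.1 kHz, 13.9 kHz}.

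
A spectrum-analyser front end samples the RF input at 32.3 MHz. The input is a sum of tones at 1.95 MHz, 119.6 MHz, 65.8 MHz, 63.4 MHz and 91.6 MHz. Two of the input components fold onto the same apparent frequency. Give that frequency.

fs/2 = 16.15 MHz.
1.95 MHz ≤ fs/2 = 16.15 MHz, passes unchanged.
119.6 MHz mod fs = 22.7 MHz.
22.7 MHz > fs/2 = 16.15 MHz, folds to fs − 22.7 MHz = 9.6 MHz.
65.8 MHz mod fs = 1.2 MHz.
1.2 MHz ≤ fs/2 = 16.15 MHz, appears at 1.2 MHz.
63.4 MHz mod fs = 31.1 MHz.
31.1 MHz > fs/2 = 16.15 MHz, folds to fs − 31.1 MHz = 1.2 MHz.
91.6 MHz mod fs = 27 MHz.
27 MHz > fs/2 = 16.15 MHz, folds to fs − 27 MHz = 5.3 MHz.
63.4 MHz and 65.8 MHz both map to 1.2 MHz.

1.2 MHz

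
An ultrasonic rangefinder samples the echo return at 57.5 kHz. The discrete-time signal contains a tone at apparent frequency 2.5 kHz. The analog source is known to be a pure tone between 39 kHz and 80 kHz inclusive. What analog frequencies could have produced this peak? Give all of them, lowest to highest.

55 kHz, 60 kHz

Frequencies that alias to 2.5 kHz are k·fs ± 2.5 kHz for integer k ≥ 0.
k=0: 2.5 kHz.
k=1: 55 kHz, 60 kHz.
k=2: 112.5 kHz, 117.5 kHz.
Within [39 kHz, 80 kHz]: 55 kHz, 60 kHz.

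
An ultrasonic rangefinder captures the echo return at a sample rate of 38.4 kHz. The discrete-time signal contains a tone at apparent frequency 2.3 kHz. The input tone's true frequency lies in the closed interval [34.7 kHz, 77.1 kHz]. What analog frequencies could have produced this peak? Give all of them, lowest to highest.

Frequencies that alias to 2.3 kHz are k·fs ± 2.3 kHz for integer k ≥ 0.
k=0: 2.3 kHz.
k=1: 36.1 kHz, 40.7 kHz.
k=2: 74.5 kHz, 79.1 kHz.
k=3: 112.9 kHz, 117.5 kHz.
Within [34.7 kHz, 77.1 kHz]: 36.1 kHz, 40.7 kHz, 74.5 kHz.

36.1 kHz, 40.7 kHz, 74.5 kHz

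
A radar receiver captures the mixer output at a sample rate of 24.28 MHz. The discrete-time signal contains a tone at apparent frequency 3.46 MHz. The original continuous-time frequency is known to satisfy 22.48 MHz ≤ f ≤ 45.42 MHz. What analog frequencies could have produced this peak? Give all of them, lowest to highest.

Frequencies that alias to 3.46 MHz are k·fs ± 3.46 MHz for integer k ≥ 0.
k=0: 3.46 MHz.
k=1: 20.82 MHz, 27.74 MHz.
k=2: 45.1 MHz, 52.02 MHz.
k=3: 69.38 MHz, 76.3 MHz.
Within [22.48 MHz, 45.42 MHz]: 27.74 MHz, 45.1 MHz.

27.74 MHz, 45.1 MHz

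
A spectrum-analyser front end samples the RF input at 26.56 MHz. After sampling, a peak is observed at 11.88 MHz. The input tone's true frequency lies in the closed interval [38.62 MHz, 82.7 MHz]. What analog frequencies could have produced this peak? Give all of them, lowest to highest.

Frequencies that alias to 11.88 MHz are k·fs ± 11.88 MHz for integer k ≥ 0.
k=0: 11.88 MHz.
k=1: 14.68 MHz, 38.44 MHz.
k=2: 41.24 MHz, 65 MHz.
k=3: 67.8 MHz, 91.56 MHz.
k=4: 94.36 MHz, 118.12 MHz.
Within [38.62 MHz, 82.7 MHz]: 41.24 MHz, 65 MHz, 67.8 MHz.

41.24 MHz, 65 MHz, 67.8 MHz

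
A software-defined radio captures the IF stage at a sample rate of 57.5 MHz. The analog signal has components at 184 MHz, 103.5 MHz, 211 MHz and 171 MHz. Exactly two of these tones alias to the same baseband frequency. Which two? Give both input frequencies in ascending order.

103.5 MHz, 184 MHz

fs/2 = 28.75 MHz.
184 MHz mod fs = 11.5 MHz.
11.5 MHz ≤ fs/2 = 28.75 MHz, appears at 11.5 MHz.
103.5 MHz mod fs = 46 MHz.
46 MHz > fs/2 = 28.75 MHz, folds to fs − 46 MHz = 11.5 MHz.
211 MHz mod fs = 38.5 MHz.
38.5 MHz > fs/2 = 28.75 MHz, folds to fs − 38.5 MHz = 19 MHz.
171 MHz mod fs = 56 MHz.
56 MHz > fs/2 = 28.75 MHz, folds to fs − 56 MHz = 1.5 MHz.
103.5 MHz and 184 MHz both map to 11.5 MHz.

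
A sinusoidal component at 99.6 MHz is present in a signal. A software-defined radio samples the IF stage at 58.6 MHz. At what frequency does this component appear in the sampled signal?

17.6 MHz

99.6 MHz mod fs = 41 MHz.
41 MHz > fs/2 = 29.3 MHz, folds to fs − 41 MHz = 17.6 MHz.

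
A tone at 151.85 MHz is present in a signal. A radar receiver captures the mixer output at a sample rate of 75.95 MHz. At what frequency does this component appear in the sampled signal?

151.85 MHz mod fs = 75.9 MHz.
75.9 MHz > fs/2 = 37.975 MHz, folds to fs − 75.9 MHz = 0.05 MHz.

0.05 MHz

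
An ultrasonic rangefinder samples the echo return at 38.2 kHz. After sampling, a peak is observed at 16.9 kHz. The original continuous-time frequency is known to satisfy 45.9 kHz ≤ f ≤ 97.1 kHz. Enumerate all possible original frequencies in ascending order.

55.1 kHz, 59.5 kHz, 93.3 kHz

Frequencies that alias to 16.9 kHz are k·fs ± 16.9 kHz for integer k ≥ 0.
k=0: 16.9 kHz.
k=1: 21.3 kHz, 55.1 kHz.
k=2: 59.5 kHz, 93.3 kHz.
k=3: 97.7 kHz, 131.5 kHz.
Within [45.9 kHz, 97.1 kHz]: 55.1 kHz, 59.5 kHz, 93.3 kHz.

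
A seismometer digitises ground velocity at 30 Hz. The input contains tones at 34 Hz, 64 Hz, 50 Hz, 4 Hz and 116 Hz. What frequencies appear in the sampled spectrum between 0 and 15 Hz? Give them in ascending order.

fs/2 = 15 Hz.
34 Hz mod fs = 4 Hz.
4 Hz ≤ fs/2 = 15 Hz, appears at 4 Hz.
64 Hz mod fs = 4 Hz.
4 Hz ≤ fs/2 = 15 Hz, appears at 4 Hz.
50 Hz mod fs = 20 Hz.
20 Hz > fs/2 = 15 Hz, folds to fs − 20 Hz = 10 Hz.
4 Hz ≤ fs/2 = 15 Hz, passes unchanged.
116 Hz mod fs = 26 Hz.
26 Hz > fs/2 = 15 Hz, folds to fs − 26 Hz = 4 Hz.
Distinct values: {4 Hz, 10 Hz}.

4 Hz, 10 Hz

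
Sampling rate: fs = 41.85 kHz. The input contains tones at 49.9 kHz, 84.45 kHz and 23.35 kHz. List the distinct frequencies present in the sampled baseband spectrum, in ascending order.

fs/2 = 20.925 kHz.
49.9 kHz mod fs = 8.05 kHz.
8.05 kHz ≤ fs/2 = 20.925 kHz, appears at 8.05 kHz.
84.45 kHz mod fs = 0.75 kHz.
0.75 kHz ≤ fs/2 = 20.925 kHz, appears at 0.75 kHz.
23.35 kHz > fs/2 = 20.925 kHz, folds to fs − 23.35 kHz = 18.5 kHz.
Distinct values: {0.75 kHz, 8.05 kHz, 18.5 kHz}.

0.75 kHz, 8.05 kHz, 18.5 kHz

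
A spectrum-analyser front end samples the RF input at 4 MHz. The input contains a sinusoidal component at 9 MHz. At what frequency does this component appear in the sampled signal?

1 MHz

9 MHz mod fs = 1 MHz.
1 MHz ≤ fs/2 = 2 MHz, appears at 1 MHz.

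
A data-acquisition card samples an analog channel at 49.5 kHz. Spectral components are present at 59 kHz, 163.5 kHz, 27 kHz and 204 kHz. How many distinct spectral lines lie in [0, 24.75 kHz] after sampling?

fs/2 = 24.75 kHz.
59 kHz mod fs = 9.5 kHz.
9.5 kHz ≤ fs/2 = 24.75 kHz, appears at 9.5 kHz.
163.5 kHz mod fs = 15 kHz.
15 kHz ≤ fs/2 = 24.75 kHz, appears at 15 kHz.
27 kHz > fs/2 = 24.75 kHz, folds to fs − 27 kHz = 22.5 kHz.
204 kHz mod fs = 6 kHz.
6 kHz ≤ fs/2 = 24.75 kHz, appears at 6 kHz.
Distinct values: {6 kHz, 9.5 kHz, 15 kHz, 22.5 kHz} → 4.

4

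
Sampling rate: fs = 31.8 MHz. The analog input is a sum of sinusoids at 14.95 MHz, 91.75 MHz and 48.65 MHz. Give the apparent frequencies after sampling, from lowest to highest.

3.65 MHz, 14.95 MHz

fs/2 = 15.9 MHz.
14.95 MHz ≤ fs/2 = 15.9 MHz, passes unchanged.
91.75 MHz mod fs = 28.15 MHz.
28.15 MHz > fs/2 = 15.9 MHz, folds to fs − 28.15 MHz = 3.65 MHz.
48.65 MHz mod fs = 16.85 MHz.
16.85 MHz > fs/2 = 15.9 MHz, folds to fs − 16.85 MHz = 14.95 MHz.
Distinct values: {3.65 MHz, 14.95 MHz}.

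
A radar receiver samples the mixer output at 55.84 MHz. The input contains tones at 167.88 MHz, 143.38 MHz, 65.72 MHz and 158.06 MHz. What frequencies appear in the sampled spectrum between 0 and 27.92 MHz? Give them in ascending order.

fs/2 = 27.92 MHz.
167.88 MHz mod fs = 0.36 MHz.
0.36 MHz ≤ fs/2 = 27.92 MHz, appears at 0.36 MHz.
143.38 MHz mod fs = 31.7 MHz.
31.7 MHz > fs/2 = 27.92 MHz, folds to fs − 31.7 MHz = 24.14 MHz.
65.72 MHz mod fs = 9.88 MHz.
9.88 MHz ≤ fs/2 = 27.92 MHz, appears at 9.88 MHz.
158.06 MHz mod fs = 46.38 MHz.
46.38 MHz > fs/2 = 27.92 MHz, folds to fs − 46.38 MHz = 9.46 MHz.
Distinct values: {0.36 MHz, 9.46 MHz, 9.88 MHz, 24.14 MHz}.

0.36 MHz, 9.46 MHz, 9.88 MHz, 24.14 MHz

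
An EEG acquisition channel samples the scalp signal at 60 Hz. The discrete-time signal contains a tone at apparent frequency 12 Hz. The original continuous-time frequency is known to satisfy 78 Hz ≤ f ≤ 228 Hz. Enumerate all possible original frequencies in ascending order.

Frequencies that alias to 12 Hz are k·fs ± 12 Hz for integer k ≥ 0.
k=0: 12 Hz.
k=1: 48 Hz, 72 Hz.
k=2: 108 Hz, 132 Hz.
k=3: 168 Hz, 192 Hz.
k=4: 228 Hz, 252 Hz.
k=5: 288 Hz, 312 Hz.
Within [78 Hz, 228 Hz]: 108 Hz, 132 Hz, 168 Hz, 192 Hz, 228 Hz.

108 Hz, 132 Hz, 168 Hz, 192 Hz, 228 Hz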